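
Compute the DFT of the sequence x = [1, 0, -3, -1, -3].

X[k] = Σ(n=0 to 4) x[n] · ω_5^(nk)
where ω_5 = e^(-2πi/5)

Computing each X[k]:
X[0] = -6
X[1] = 3.3090-1.6776i
X[2] = 2.1910-3.6655i
X[3] = 2.1910+3.6655i
X[4] = 3.3090+1.6776i

X = [-6, 3.3090-1.6776i, 2.1910-3.6655i, 2.1910+3.6655i, 3.3090+1.6776i]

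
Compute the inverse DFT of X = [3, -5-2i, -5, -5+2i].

x[n] = (1/4) Σ(k=0 to 3) X[k] · e^(2πikn/4)

Computing each x[n]:
x[0] = -3
x[1] = 3
x[2] = 2
x[3] = 1

x = [-3, 3, 2, 1]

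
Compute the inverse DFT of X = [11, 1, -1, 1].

x[n] = (1/4) Σ(k=0 to 3) X[k] · e^(2πikn/4)

Computing each x[n]:
x[0] = 3
x[1] = 3
x[2] = 2
x[3] = 3

x = [3, 3, 2, 3]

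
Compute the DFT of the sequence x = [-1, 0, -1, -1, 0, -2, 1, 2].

X[k] = Σ(n=0 to 7) x[n] · ω_8^(nk)
where ω_8 = e^(-2πi/8)

Computing each X[k]:
X[0] = -2
X[1] = 2.5355+2.7071i
X[2] = -1+3i
X[3] = -4.5355-1.2929i
X[4] = 0
X[5] = -4.5355+1.2929i
X[6] = -1-3i
X[7] = 2.5355-2.7071i

X = [-2, 2.5355+2.7071i, -1+3i, -4.5355-1.2929i, 0, -4.5355+1.2929i, -1-3i, 2.5355-2.7071i]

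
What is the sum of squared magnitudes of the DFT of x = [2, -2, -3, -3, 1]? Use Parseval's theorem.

Parseval: Σ|x[n]|² = (1/N)Σ|X[k]|², so Σ|X[k]|² = N·Σ|x[n]|² = 5·27.0000

Σ|X[k]|² = N·Σ|x[n]|² = 5·27.0000 = 135.0000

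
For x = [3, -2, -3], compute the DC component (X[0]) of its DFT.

X[0] = Σ(n=0 to 2) x[n] · ω_3^0 = Σ x[n]
= (3) + (-2) + (-3)

X[0] = -2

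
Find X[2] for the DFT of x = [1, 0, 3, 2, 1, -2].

X[2] = Σ(n=0 to 5) x[n] · ω_6^(2n) where ω_6 = e^(-2πi/6)
= (1)·ω_6^0 + (0)·ω_6^2 + (3)·ω_6^4 + (2)·ω_6^6 + (1)·ω_6^8 + (-2)·ω_6^10

X[2] = 2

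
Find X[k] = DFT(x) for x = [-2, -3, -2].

X[k] = Σ(n=0 to 2) x[n] · ω_3^(nk)
where ω_3 = e^(-2πi/3)

Computing each X[k]:
X[0] = -7
X[1] = 0.5000+0.8660i
X[2] = 0.5000-0.8660i

X = [-7, 0.5000+0.8660i, 0.5000-0.8660i]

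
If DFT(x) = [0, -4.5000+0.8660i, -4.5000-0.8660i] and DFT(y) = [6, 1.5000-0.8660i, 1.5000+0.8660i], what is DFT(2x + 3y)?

By linearity: DFT(2x + 3y) = 2·DFT(x) + 3·DFT(y)
= 2·[0, -4.5000+0.8660i, -4.5000-0.8660i] + 3·[6, 1.5000-0.8660i, 1.5000+0.8660i]

Computing element-wise:
Z[0] = 2·(0) + 3·(6) = 18
Z[1] = 2·(-4.5000+0.8660i) + 3·(1.5000-0.8660i) = -4.5000-0.8660i
Z[2] = 2·(-4.5000-0.8660i) + 3·(1.5000+0.8660i) = -4.5000+0.8660i

DFT(2x + 3y) = 2·X + 3·Y = [18, -4.5000-0.8660i, -4.5000+0.8660i]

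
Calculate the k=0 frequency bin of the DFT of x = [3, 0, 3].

X[0] = Σ(n=0 to 2) x[n] · ω_3^0 = Σ x[n]
= (3) + (0) + (3)

X[0] = 6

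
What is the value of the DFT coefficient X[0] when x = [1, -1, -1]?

X[0] = Σ(n=0 to 2) x[n] · ω_3^0 = Σ x[n]
= (1) + (-1) + (-1)

X[0] = -1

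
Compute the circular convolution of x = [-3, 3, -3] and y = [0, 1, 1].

(x ⊛ y)[n] = Σ(m=0 to 2) x[m] · y[(n-m) mod 3]

Computing each output sample:
(x ⊛ y)[0] = 0
(x ⊛ y)[1] = -6
(x ⊛ y)[2] = 0

x ⊛ y = [0, -6, 0]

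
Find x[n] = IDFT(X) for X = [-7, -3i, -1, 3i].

x[n] = (1/4) Σ(k=0 to 3) X[k] · e^(2πikn/4)

Computing each x[n]:
x[0] = -2
x[1] = 0
x[2] = -2
x[3] = -3

x = [-2, 0, -2, -3]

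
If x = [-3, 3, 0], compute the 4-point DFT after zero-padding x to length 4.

Original 3-point DFT: [0, -4.5000-2.5981i, -4.5000+2.5981i]
Zero-padded 4-point DFT provides frequency interpolation.

DFT_4([x, 0, ...]) = [0, -3-3i, -6, -3+3i]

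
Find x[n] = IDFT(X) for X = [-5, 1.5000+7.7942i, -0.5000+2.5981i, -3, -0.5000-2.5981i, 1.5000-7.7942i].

x[n] = (1/6) Σ(k=0 to 5) X[k] · e^(2πikn/6)

Computing each x[n]:
x[0] = -1
x[1] = -3
x[2] = -3
x[3] = -1
x[4] = 0
x[5] = 3

x = [-1, -3, -3, -1, 0, 3]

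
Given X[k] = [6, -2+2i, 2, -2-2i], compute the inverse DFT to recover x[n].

x[n] = (1/4) Σ(k=0 to 3) X[k] · e^(2πikn/4)

Computing each x[n]:
x[0] = 1
x[1] = 0
x[2] = 3
x[3] = 2

x = [1, 0, 3, 2]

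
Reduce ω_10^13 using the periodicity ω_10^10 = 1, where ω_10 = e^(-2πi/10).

Since ω_10^10 = 1, powers reduce modulo 10.
13 mod 10 = 3
So ω_10^13 = ω_10^3 = e^(-2πi·3/10)

ω_10^13 = ω_10^3 = -0.3090-0.9511i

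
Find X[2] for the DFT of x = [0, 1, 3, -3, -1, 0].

X[2] = Σ(n=0 to 5) x[n] · ω_6^(2n) where ω_6 = e^(-2πi/6)
= (0)·ω_6^0 + (1)·ω_6^2 + (3)·ω_6^4 + (-3)·ω_6^6 + (-1)·ω_6^8 + (0)·ω_6^10

X[2] = -4.5000+2.5981i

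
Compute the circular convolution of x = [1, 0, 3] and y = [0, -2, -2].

(x ⊛ y)[n] = Σ(m=0 to 2) x[m] · y[(n-m) mod 3]

Computing each output sample:
(x ⊛ y)[0] = -6
(x ⊛ y)[1] = -8
(x ⊛ y)[2] = -2

x ⊛ y = [-6, -8, -2]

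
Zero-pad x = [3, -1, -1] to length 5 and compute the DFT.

Original 3-point DFT: [1, 4, 4]
Zero-padded 5-point DFT provides frequency interpolation.

DFT_5([x, 0, ...]) = [1, 3.5000+1.5388i, 3.5000-0.3633i, 3.5000+0.3633i, 3.5000-1.5388i]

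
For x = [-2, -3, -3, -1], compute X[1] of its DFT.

X[1] = Σ(n=0 to 3) x[n] · ω_4^(1n) where ω_4 = e^(-2πi/4)
= (-2)·ω_4^0 + (-3)·ω_4^1 + (-3)·ω_4^2 + (-1)·ω_4^3

X[1] = 1+2i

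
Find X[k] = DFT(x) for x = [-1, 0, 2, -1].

X[k] = Σ(n=0 to 3) x[n] · ω_4^(nk)
where ω_4 = e^(-2πi/4)

Computing each X[k]:
X[0] = 0
X[1] = -3-1i
X[2] = 2
X[3] = -3+1i

X = [0, -3-1i, 2, -3+1i]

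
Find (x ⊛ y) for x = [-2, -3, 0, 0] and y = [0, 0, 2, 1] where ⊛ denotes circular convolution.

(x ⊛ y)[n] = Σ(m=0 to 3) x[m] · y[(n-m) mod 4]

Computing each output sample:
(x ⊛ y)[0] = -3
(x ⊛ y)[1] = 0
(x ⊛ y)[2] = -4
(x ⊛ y)[3] = -8

x ⊛ y = [-3, 0, -4, -8]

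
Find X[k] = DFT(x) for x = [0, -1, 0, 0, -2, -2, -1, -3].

X[k] = Σ(n=0 to 7) x[n] · ω_8^(nk)
where ω_8 = e^(-2πi/8)

Computing each X[k]:
X[0] = -9
X[1] = 0.5858-3.8284i
X[2] = -1
X[3] = 3.4142-1.8284i
X[4] = 3
X[5] = 3.4142+1.8284i
X[6] = -1
X[7] = 0.5858+3.8284i

X = [-9, 0.5858-3.8284i, -1, 3.4142-1.8284i, 3, 3.4142+1.8284i, -1, 0.5858+3.8284i]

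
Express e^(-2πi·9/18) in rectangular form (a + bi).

ω_18^9 = e^(-2πi·9/18)
= cos(-2π·9/18) + i·sin(-2π·9/18)
= cos(-18π/18) + i·sin(-18π/18)

ω_18^9 = cos(-18π/18) + i·sin(-18π/18) = -1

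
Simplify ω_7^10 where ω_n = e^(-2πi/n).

Since ω_7^7 = 1, powers reduce modulo 7.
10 mod 7 = 3
So ω_7^10 = ω_7^3 = e^(-2πi·3/7)

ω_7^10 = ω_7^3 = -0.9010-0.4339i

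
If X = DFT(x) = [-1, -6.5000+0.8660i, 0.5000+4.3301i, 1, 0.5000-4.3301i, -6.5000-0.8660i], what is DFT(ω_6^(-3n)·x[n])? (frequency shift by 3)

Modulation property: DFT(ω_6^(-3n)·x[n]) = X[(k-3) mod 6], so circularly shift X by 3 positions.

X[k-3] = [1, 0.5000-4.3301i, -6.5000-0.8660i, -1, -6.5000+0.8660i, 0.5000+4.3301i]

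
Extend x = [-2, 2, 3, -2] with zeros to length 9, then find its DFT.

Original 4-point DFT: [1, -5-4i, 1, -5+4i]
Zero-padded 9-point DFT provides frequency interpolation.

DFT_9([x, 0, ...]) = [1, 1.0530-2.5079i, -3.4718-4.7277i, -6.5000+0.8660i, -0.5813+2.9764i, -0.5813-2.9764i, -6.5000-0.8660i, -3.4718+4.7277i, 1.0530+2.5079i]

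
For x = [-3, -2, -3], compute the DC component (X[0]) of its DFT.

X[0] = Σ(n=0 to 2) x[n] · ω_3^0 = Σ x[n]
= (-3) + (-2) + (-3)

X[0] = -8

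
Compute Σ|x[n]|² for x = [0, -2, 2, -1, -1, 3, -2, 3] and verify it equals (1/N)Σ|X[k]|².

Time domain:
Σ|x[n]|² = |0|² + |-2|² + |2|² + |-1|² + |-1|² + |3|² + |-2|² + |3|² = 32.0000

Frequency domain:
(1/8)Σ|X[k]|² = (1/8)(|2|² + |0.2929+2.3640i|² + |-1+1i|² + |1.7071+10.3640i|² + |-4|² + |1.7071-10.3640i|² + |-1-1i|² + |0.2929-2.3640i|²) = (1/8)·256.0000 = 32.0000

Both sides agree, confirming Parseval's theorem.

Σ|x[n]|² = (1/N)Σ|X[k]|² = 32.0000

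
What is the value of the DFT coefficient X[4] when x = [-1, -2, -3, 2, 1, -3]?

X[4] = Σ(n=0 to 5) x[n] · ω_6^(4n) where ω_6 = e^(-2πi/6)
= (-1)·ω_6^0 + (-2)·ω_6^4 + (-3)·ω_6^8 + (2)·ω_6^12 + (1)·ω_6^16 + (-3)·ω_6^20

X[4] = 4.5000+4.3301i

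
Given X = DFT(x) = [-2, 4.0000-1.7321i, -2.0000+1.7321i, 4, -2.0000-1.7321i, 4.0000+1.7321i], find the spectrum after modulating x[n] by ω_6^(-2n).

Modulation property: DFT(ω_6^(-2n)·x[n]) = X[(k-2) mod 6], so circularly shift X by 2 positions.

X[k-2] = [-2.0000-1.7321i, 4.0000+1.7321i, -2, 4.0000-1.7321i, -2.0000+1.7321i, 4]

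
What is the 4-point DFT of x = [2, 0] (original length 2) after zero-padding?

Original 2-point DFT: [2, 2]
Zero-padded 4-point DFT provides frequency interpolation.

DFT_4([x, 0, ...]) = [2, 2, 2, 2]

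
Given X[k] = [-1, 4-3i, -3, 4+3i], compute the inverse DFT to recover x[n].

x[n] = (1/4) Σ(k=0 to 3) X[k] · e^(2πikn/4)

Computing each x[n]:
x[0] = 1
x[1] = 2
x[2] = -3
x[3] = -1

x = [1, 2, -3, -1]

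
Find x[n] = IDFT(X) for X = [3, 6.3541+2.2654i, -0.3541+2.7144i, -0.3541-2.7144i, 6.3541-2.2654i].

x[n] = (1/5) Σ(k=0 to 4) X[k] · e^(2πikn/5)

Computing each x[n]:
x[0] = 3
x[1] = 0
x[2] = -1
x[3] = -2
x[4] = 3

x = [3, 0, -1, -2, 3]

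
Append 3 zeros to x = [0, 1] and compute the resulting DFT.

Original 2-point DFT: [1, -1]
Zero-padded 5-point DFT provides frequency interpolation.

DFT_5([x, 0, ...]) = [1, 0.3090-0.9511i, -0.8090-0.5878i, -0.8090+0.5878i, 0.3090+0.9511i]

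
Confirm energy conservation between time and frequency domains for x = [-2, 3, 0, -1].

Time domain:
Σ|x[n]|² = |-2|² + |3|² + |0|² + |-1|² = 14.0000

Frequency domain:
(1/4)Σ|X[k]|² = (1/4)(|0|² + |-2-4i|² + |-4|² + |-2+4i|²) = (1/4)·56.0000 = 14.0000

Both sides agree, confirming Parseval's theorem.

Σ|x[n]|² = (1/N)Σ|X[k]|² = 14.0000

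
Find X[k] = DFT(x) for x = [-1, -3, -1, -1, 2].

X[k] = Σ(n=0 to 4) x[n] · ω_5^(nk)
where ω_5 = e^(-2πi/5)

Computing each X[k]:
X[0] = -4
X[1] = 0.3090+4.7553i
X[2] = -0.8090+2.9389i
X[3] = -0.8090-2.9389i
X[4] = 0.3090-4.7553i

X = [-4, 0.3090+4.7553i, -0.8090+2.9389i, -0.8090-2.9389i, 0.3090-4.7553i]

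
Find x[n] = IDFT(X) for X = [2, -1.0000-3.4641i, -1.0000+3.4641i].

x[n] = (1/3) Σ(k=0 to 2) X[k] · e^(2πikn/3)

Computing each x[n]:
x[0] = 0
x[1] = 3
x[2] = -1

x = [0, 3, -1]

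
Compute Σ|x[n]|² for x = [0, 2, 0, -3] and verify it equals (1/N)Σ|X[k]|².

Time domain:
Σ|x[n]|² = |0|² + |2|² + |0|² + |-3|² = 13.0000

Frequency domain:
(1/4)Σ|X[k]|² = (1/4)(|-1|² + |-5i|² + |1|² + |5i|²) = (1/4)·52.0000 = 13.0000

Both sides agree, confirming Parseval's theorem.

Σ|x[n]|² = (1/N)Σ|X[k]|² = 13.0000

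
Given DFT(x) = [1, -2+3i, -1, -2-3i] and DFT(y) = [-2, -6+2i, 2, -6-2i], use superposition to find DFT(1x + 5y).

By linearity: DFT(1x + 5y) = 1·DFT(x) + 5·DFT(y)
= 1·[1, -2+3i, -1, -2-3i] + 5·[-2, -6+2i, 2, -6-2i]

Computing element-wise:
Z[0] = 1·(1) + 5·(-2) = -9
Z[1] = 1·(-2+3i) + 5·(-6+2i) = -32+13i
Z[2] = 1·(-1) + 5·(2) = 9
Z[3] = 1·(-2-3i) + 5·(-6-2i) = -32-13i

DFT(1x + 5y) = 1·X + 5·Y = [-9, -32+13i, 9, -32-13i]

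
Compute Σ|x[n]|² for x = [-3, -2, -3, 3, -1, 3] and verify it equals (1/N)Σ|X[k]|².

Time domain:
Σ|x[n]|² = |-3|² + |-2|² + |-3|² + |3|² + |-1|² + |3|² = 41.0000

Frequency domain:
(1/6)Σ|X[k]|² = (1/6)(|-3|² + |-3.5000+6.0622i|² + |1.5000+2.5981i|² + |-11|² + |1.5000-2.5981i|² + |-3.5000-6.0622i|²) = (1/6)·246.0000 = 41.0000

Both sides agree, confirming Parseval's theorem.

Σ|x[n]|² = (1/N)Σ|X[k]|² = 41.0000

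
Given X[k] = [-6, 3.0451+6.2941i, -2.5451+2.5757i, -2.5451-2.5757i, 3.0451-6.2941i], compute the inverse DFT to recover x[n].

x[n] = (1/5) Σ(k=0 to 4) X[k] · e^(2πikn/5)

Computing each x[n]:
x[0] = -1
x[1] = -3
x[2] = -3
x[3] = -2
x[4] = 3

x = [-1, -3, -3, -2, 3]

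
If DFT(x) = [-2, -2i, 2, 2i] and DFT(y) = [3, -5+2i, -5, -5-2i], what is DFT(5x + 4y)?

By linearity: DFT(5x + 4y) = 5·DFT(x) + 4·DFT(y)
= 5·[-2, -2i, 2, 2i] + 4·[3, -5+2i, -5, -5-2i]

Computing element-wise:
Z[0] = 5·(-2) + 4·(3) = 2
Z[1] = 5·(-2i) + 4·(-5+2i) = -20-2i
Z[2] = 5·(2) + 4·(-5) = -10
Z[3] = 5·(2i) + 4·(-5-2i) = -20+2i

DFT(5x + 4y) = 5·X + 4·Y = [2, -20-2i, -10, -20+2i]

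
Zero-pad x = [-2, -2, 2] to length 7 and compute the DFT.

Original 3-point DFT: [-2, -2.0000+3.4641i, -2.0000-3.4641i]
Zero-padded 7-point DFT provides frequency interpolation.

DFT_7([x, 0, ...]) = [-2, -3.6920-0.3862i, -3.3569+2.8176i, 1.0489+2.4314i, 1.0489-2.4314i, -3.3569-2.8176i, -3.6920+0.3862i]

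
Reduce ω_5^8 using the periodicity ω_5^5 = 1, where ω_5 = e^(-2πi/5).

Since ω_5^5 = 1, powers reduce modulo 5.
8 mod 5 = 3
So ω_5^8 = ω_5^3 = e^(-2πi·3/5)

ω_5^8 = ω_5^3 = -0.8090+0.5878i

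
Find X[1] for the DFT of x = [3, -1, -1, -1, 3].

X[1] = Σ(n=0 to 4) x[n] · ω_5^(1n) where ω_5 = e^(-2πi/5)
= (3)·ω_5^0 + (-1)·ω_5^1 + (-1)·ω_5^2 + (-1)·ω_5^3 + (3)·ω_5^4

X[1] = 5.2361+3.8042i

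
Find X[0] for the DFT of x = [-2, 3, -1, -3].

X[0] = Σ(n=0 to 3) x[n] · ω_4^0 = Σ x[n]
= (-2) + (3) + (-1) + (-3)

X[0] = -3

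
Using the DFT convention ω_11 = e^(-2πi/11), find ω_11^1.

ω_11^1 = e^(-2πi·1/11)
= cos(-2π·1/11) + i·sin(-2π·1/11)
= cos(-2π/11) + i·sin(-2π/11)

ω_11^1 = cos(-2π/11) + i·sin(-2π/11) = 0.8413-0.5406i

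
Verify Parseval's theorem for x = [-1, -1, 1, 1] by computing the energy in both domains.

Time domain:
Σ|x[n]|² = |-1|² + |-1|² + |1|² + |1|² = 4.0000

Frequency domain:
(1/4)Σ|X[k]|² = (1/4)(|0|² + |-2+2i|² + |0|² + |-2-2i|²) = (1/4)·16.0000 = 4.0000

Both sides agree, confirming Parseval's theorem.

Σ|x[n]|² = (1/N)Σ|X[k]|² = 4.0000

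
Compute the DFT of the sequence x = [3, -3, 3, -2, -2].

X[k] = Σ(n=0 to 4) x[n] · ω_5^(nk)
where ω_5 = e^(-2πi/5)

Computing each X[k]:
X[0] = -1
X[1] = 0.6459-1.9879i
X[2] = 7.3541+5.3431i
X[3] = 7.3541-5.3431i
X[4] = 0.6459+1.9879i

X = [-1, 0.6459-1.9879i, 7.3541+5.3431i, 7.3541-5.3431i, 0.6459+1.9879i]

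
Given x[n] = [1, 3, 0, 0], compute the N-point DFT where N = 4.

X[k] = Σ(n=0 to 3) x[n] · ω_4^(nk)
where ω_4 = e^(-2πi/4)

Computing each X[k]:
X[0] = 4
X[1] = 1-3i
X[2] = -2
X[3] = 1+3i

X = [4, 1-3i, -2, 1+3i]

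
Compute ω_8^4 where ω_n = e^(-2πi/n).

ω_8^4 = e^(-2πi·4/8)
= cos(-2π·4/8) + i·sin(-2π·4/8)
= cos(-8π/8) + i·sin(-8π/8)

ω_8^4 = cos(-8π/8) + i·sin(-8π/8) = -1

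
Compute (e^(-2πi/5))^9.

Since ω_5^5 = 1, powers reduce modulo 5.
9 mod 5 = 4
So ω_5^9 = ω_5^4 = e^(-2πi·4/5)

ω_5^9 = ω_5^4 = 0.3090+0.9511i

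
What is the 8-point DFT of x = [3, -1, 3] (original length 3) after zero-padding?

Original 3-point DFT: [5, 2.0000+3.4641i, 2.0000-3.4641i]
Zero-padded 8-point DFT provides frequency interpolation.

DFT_8([x, 0, ...]) = [5, 2.2929-2.2929i, 1i, 3.7071+3.7071i, 7, 3.7071-3.7071i, -1i, 2.2929+2.2929i]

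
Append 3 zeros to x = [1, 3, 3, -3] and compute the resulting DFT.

Original 4-point DFT: [4, -2-6i, 4, -2+6i]
Zero-padded 7-point DFT provides frequency interpolation.

DFT_7([x, 0, ...]) = [4, 4.9058-3.9686i, -4.2409-3.9686i, 0.8351+3.9686i, 0.8351-3.9686i, -4.2409+3.9686i, 4.9058+3.9686i]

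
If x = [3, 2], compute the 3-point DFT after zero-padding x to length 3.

Original 2-point DFT: [5, 1]
Zero-padded 3-point DFT provides frequency interpolation.

DFT_3([x, 0, ...]) = [5, 2.0000-1.7321i, 2.0000+1.7321i]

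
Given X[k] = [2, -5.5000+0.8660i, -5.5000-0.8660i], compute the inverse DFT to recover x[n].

x[n] = (1/3) Σ(k=0 to 2) X[k] · e^(2πikn/3)

Computing each x[n]:
x[0] = -3
x[1] = 2
x[2] = 3

x = [-3, 2, 3]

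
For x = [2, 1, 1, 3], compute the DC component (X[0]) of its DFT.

X[0] = Σ(n=0 to 3) x[n] · ω_4^0 = Σ x[n]
= (2) + (1) + (1) + (3)

X[0] = 7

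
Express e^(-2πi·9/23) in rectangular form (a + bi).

ω_23^9 = e^(-2πi·9/23)
= cos(-2π·9/23) + i·sin(-2π·9/23)
= cos(-18π/23) + i·sin(-18π/23)

ω_23^9 = cos(-18π/23) + i·sin(-18π/23) = -0.7757-0.6311i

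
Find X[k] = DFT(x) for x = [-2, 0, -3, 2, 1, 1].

X[k] = Σ(n=0 to 5) x[n] · ω_6^(nk)
where ω_6 = e^(-2πi/6)

Computing each X[k]:
X[0] = -1
X[1] = -2.5000+4.3301i
X[2] = 0.5000-2.5981i
X[3] = -7
X[4] = 0.5000+2.5981i
X[5] = -2.5000-4.3301i

X = [-1, -2.5000+4.3301i, 0.5000-2.5981i, -7, 0.5000+2.5981i, -2.5000-4.3301i]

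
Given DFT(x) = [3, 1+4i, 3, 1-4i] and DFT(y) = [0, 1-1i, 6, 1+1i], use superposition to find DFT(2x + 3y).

By linearity: DFT(2x + 3y) = 2·DFT(x) + 3·DFT(y)
= 2·[3, 1+4i, 3, 1-4i] + 3·[0, 1-1i, 6, 1+1i]

Computing element-wise:
Z[0] = 2·(3) + 3·(0) = 6
Z[1] = 2·(1+4i) + 3·(1-1i) = 5+5i
Z[2] = 2·(3) + 3·(6) = 24
Z[3] = 2·(1-4i) + 3·(1+1i) = 5-5i

DFT(2x + 3y) = 2·X + 3·Y = [6, 5+5i, 24, 5-5i]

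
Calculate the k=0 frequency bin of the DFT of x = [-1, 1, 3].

X[0] = Σ(n=0 to 2) x[n] · ω_3^0 = Σ x[n]
= (-1) + (1) + (3)

X[0] = 3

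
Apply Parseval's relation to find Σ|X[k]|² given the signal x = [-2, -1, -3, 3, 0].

Parseval: Σ|x[n]|² = (1/N)Σ|X[k]|², so Σ|X[k]|² = N·Σ|x[n]|² = 5·23.0000

Σ|X[k]|² = N·Σ|x[n]|² = 5·23.0000 = 115.0000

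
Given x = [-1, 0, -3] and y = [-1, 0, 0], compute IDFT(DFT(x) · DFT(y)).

(x ⊛ y)[n] = Σ(m=0 to 2) x[m] · y[(n-m) mod 3]

Computing each output sample:
(x ⊛ y)[0] = 1
(x ⊛ y)[1] = 0
(x ⊛ y)[2] = 3

x ⊛ y = [1, 0, 3]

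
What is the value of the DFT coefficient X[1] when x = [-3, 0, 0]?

X[1] = Σ(n=0 to 2) x[n] · ω_3^(1n) where ω_3 = e^(-2πi/3)
= (-3)·ω_3^0 + (0)·ω_3^1 + (0)·ω_3^2

X[1] = -3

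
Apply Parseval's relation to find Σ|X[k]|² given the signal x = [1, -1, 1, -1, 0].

Parseval: Σ|x[n]|² = (1/N)Σ|X[k]|², so Σ|X[k]|² = N·Σ|x[n]|² = 5·4.0000

Σ|X[k]|² = N·Σ|x[n]|² = 5·4.0000 = 20.0000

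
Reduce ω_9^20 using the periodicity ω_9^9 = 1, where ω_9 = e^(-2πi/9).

Since ω_9^9 = 1, powers reduce modulo 9.
20 mod 9 = 2
So ω_9^20 = ω_9^2 = e^(-2πi·2/9)

ω_9^20 = ω_9^2 = 0.1736-0.9848i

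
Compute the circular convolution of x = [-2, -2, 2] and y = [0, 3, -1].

(x ⊛ y)[n] = Σ(m=0 to 2) x[m] · y[(n-m) mod 3]

Computing each output sample:
(x ⊛ y)[0] = 8
(x ⊛ y)[1] = -8
(x ⊛ y)[2] = -4

x ⊛ y = [8, -8, -4]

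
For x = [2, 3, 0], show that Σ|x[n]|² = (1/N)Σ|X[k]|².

Time domain:
Σ|x[n]|² = |2|² + |3|² + |0|² = 13.0000

Frequency domain:
(1/3)Σ|X[k]|² = (1/3)(|5|² + |0.5000-2.5981i|² + |0.5000+2.5981i|²) = (1/3)·39.0000 = 13.0000

Both sides agree, confirming Parseval's theorem.

Σ|x[n]|² = (1/N)Σ|X[k]|² = 13.0000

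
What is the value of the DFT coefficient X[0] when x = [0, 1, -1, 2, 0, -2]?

X[0] = Σ(n=0 to 5) x[n] · ω_6^0 = Σ x[n]
= (0) + (1) + (-1) + (2) + (0) + (-2)

X[0] = 0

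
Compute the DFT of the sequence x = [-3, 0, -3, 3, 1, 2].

X[k] = Σ(n=0 to 5) x[n] · ω_6^(nk)
where ω_6 = e^(-2πi/6)

Computing each X[k]:
X[0] = 0
X[1] = -4.0000+5.1962i
X[2] = -1.7321i
X[3] = -10
X[4] = 1.7321i
X[5] = -4.0000-5.1962i

X = [0, -4.0000+5.1962i, -1.7321i, -10, 1.7321i, -4.0000-5.1962i]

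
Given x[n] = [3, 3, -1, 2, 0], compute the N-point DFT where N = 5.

X[k] = Σ(n=0 to 4) x[n] · ω_5^(nk)
where ω_5 = e^(-2πi/5)

Computing each X[k]:
X[0] = 7
X[1] = 3.1180-1.0898i
X[2] = 0.8820-4.6165i
X[3] = 0.8820+4.6165i
X[4] = 3.1180+1.0898i

X = [7, 3.1180-1.0898i, 0.8820-4.6165i, 0.8820+4.6165i, 3.1180+1.0898i]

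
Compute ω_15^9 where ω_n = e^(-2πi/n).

ω_15^9 = e^(-2πi·9/15)
= cos(-2π·9/15) + i·sin(-2π·9/15)
= cos(-18π/15) + i·sin(-18π/15)

ω_15^9 = cos(-18π/15) + i·sin(-18π/15) = -0.8090+0.5878i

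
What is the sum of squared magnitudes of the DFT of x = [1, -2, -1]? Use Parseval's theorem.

Parseval: Σ|x[n]|² = (1/N)Σ|X[k]|², so Σ|X[k]|² = N·Σ|x[n]|² = 3·6.0000

Σ|X[k]|² = N·Σ|x[n]|² = 3·6.0000 = 18.0000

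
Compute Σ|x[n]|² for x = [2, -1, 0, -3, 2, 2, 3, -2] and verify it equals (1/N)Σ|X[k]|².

Time domain:
Σ|x[n]|² = |2|² + |-1|² + |0|² + |-3|² + |2|² + |2|² + |3|² + |-2|² = 35.0000

Frequency domain:
(1/8)Σ|X[k]|² = (1/8)(|3|² + |-1.4142+5.8284i|² + |1-6i|² + |1.4142-0.1716i|² + |11|² + |1.4142+0.1716i|² + |1+6i|² + |-1.4142-5.8284i|²) = (1/8)·280.0000 = 35.0000

Both sides agree, confirming Parseval's theorem.

Σ|x[n]|² = (1/N)Σ|X[k]|² = 35.0000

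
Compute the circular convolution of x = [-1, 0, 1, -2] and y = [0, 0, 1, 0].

(x ⊛ y)[n] = Σ(m=0 to 3) x[m] · y[(n-m) mod 4]

Computing each output sample:
(x ⊛ y)[0] = 1
(x ⊛ y)[1] = -2
(x ⊛ y)[2] = -1
(x ⊛ y)[3] = 0

x ⊛ y = [1, -2, -1, 0]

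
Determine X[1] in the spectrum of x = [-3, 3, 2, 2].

X[1] = Σ(n=0 to 3) x[n] · ω_4^(1n) where ω_4 = e^(-2πi/4)
= (-3)·ω_4^0 + (3)·ω_4^1 + (2)·ω_4^2 + (2)·ω_4^3

X[1] = -5-1i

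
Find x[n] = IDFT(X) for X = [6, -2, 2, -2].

x[n] = (1/4) Σ(k=0 to 3) X[k] · e^(2πikn/4)

Computing each x[n]:
x[0] = 1
x[1] = 1
x[2] = 3
x[3] = 1

x = [1, 1, 3, 1]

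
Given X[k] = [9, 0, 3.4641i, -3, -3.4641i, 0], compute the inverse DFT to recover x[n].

x[n] = (1/6) Σ(k=0 to 5) X[k] · e^(2πikn/6)

Computing each x[n]:
x[0] = 1
x[1] = 1
x[2] = 2
x[3] = 2
x[4] = 0
x[5] = 3

x = [1, 1, 2, 2, 0, 3]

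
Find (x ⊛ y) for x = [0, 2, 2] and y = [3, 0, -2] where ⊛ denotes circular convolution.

(x ⊛ y)[n] = Σ(m=0 to 2) x[m] · y[(n-m) mod 3]

Computing each output sample:
(x ⊛ y)[0] = -4
(x ⊛ y)[1] = 2
(x ⊛ y)[2] = 6

x ⊛ y = [-4, 2, 6]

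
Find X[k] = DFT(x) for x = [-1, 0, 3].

X[k] = Σ(n=0 to 2) x[n] · ω_3^(nk)
where ω_3 = e^(-2πi/3)

Computing each X[k]:
X[0] = 2
X[1] = -2.5000+2.5981i
X[2] = -2.5000-2.5981i

X = [2, -2.5000+2.5981i, -2.5000-2.5981i]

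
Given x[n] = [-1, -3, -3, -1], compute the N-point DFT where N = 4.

X[k] = Σ(n=0 to 3) x[n] · ω_4^(nk)
where ω_4 = e^(-2πi/4)

Computing each X[k]:
X[0] = -8
X[1] = 2+2i
X[2] = 0
X[3] = 2-2i

X = [-8, 2+2i, 0, 2-2i]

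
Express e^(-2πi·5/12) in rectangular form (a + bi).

ω_12^5 = e^(-2πi·5/12)
= cos(-2π·5/12) + i·sin(-2π·5/12)
= cos(-10π/12) + i·sin(-10π/12)

ω_12^5 = cos(-10π/12) + i·sin(-10π/12) = -0.8660-0.5000i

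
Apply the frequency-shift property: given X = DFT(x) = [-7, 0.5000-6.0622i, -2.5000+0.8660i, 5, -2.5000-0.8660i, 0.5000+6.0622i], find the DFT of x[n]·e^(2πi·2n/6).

Modulation property: DFT(ω_6^(-2n)·x[n]) = X[(k-2) mod 6], so circularly shift X by 2 positions.

X[k-2] = [-2.5000-0.8660i, 0.5000+6.0622i, -7, 0.5000-6.0622i, -2.5000+0.8660i, 5]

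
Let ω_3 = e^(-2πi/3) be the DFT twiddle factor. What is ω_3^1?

ω_3^1 = e^(-2πi·1/3)
= cos(-2π·1/3) + i·sin(-2π·1/3)
= cos(-2π/3) + i·sin(-2π/3)

ω_3^1 = cos(-2π/3) + i·sin(-2π/3) = -0.5000-0.8660i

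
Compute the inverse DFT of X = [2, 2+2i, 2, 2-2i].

x[n] = (1/4) Σ(k=0 to 3) X[k] · e^(2πikn/4)

Computing each x[n]:
x[0] = 2
x[1] = -1
x[2] = 0
x[3] = 1

x = [2, -1, 0, 1]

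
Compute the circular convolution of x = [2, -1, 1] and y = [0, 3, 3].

(x ⊛ y)[n] = Σ(m=0 to 2) x[m] · y[(n-m) mod 3]

Computing each output sample:
(x ⊛ y)[0] = 0
(x ⊛ y)[1] = 9
(x ⊛ y)[2] = 3

x ⊛ y = [0, 9, 3]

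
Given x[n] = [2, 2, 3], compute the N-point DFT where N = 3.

X[k] = Σ(n=0 to 2) x[n] · ω_3^(nk)
where ω_3 = e^(-2πi/3)

Computing each X[k]:
X[0] = 7
X[1] = -0.5000+0.8660i
X[2] = -0.5000-0.8660i

X = [7, -0.5000+0.8660i, -0.5000-0.8660i]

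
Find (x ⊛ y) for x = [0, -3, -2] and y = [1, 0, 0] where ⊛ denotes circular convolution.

(x ⊛ y)[n] = Σ(m=0 to 2) x[m] · y[(n-m) mod 3]

Computing each output sample:
(x ⊛ y)[0] = 0
(x ⊛ y)[1] = -3
(x ⊛ y)[2] = -2

x ⊛ y = [0, -3, -2]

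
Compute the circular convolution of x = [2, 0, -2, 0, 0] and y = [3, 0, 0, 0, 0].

(x ⊛ y)[n] = Σ(m=0 to 4) x[m] · y[(n-m) mod 5]

Computing each output sample:
(x ⊛ y)[0] = 6
(x ⊛ y)[1] = 0
(x ⊛ y)[2] = -6
(x ⊛ y)[3] = 0
(x ⊛ y)[4] = 0

x ⊛ y = [6, 0, -6, 0, 0]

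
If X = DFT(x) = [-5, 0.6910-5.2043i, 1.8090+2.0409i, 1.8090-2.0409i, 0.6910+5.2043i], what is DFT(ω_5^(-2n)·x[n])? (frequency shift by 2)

Modulation property: DFT(ω_5^(-2n)·x[n]) = X[(k-2) mod 5], so circularly shift X by 2 positions.

X[k-2] = [1.8090-2.0409i, 0.6910+5.2043i, -5, 0.6910-5.2043i, 1.8090+2.0409i]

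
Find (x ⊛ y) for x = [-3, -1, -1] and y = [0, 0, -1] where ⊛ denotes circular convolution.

(x ⊛ y)[n] = Σ(m=0 to 2) x[m] · y[(n-m) mod 3]

Computing each output sample:
(x ⊛ y)[0] = 1
(x ⊛ y)[1] = 1
(x ⊛ y)[2] = 3

x ⊛ y = [1, 1, 3]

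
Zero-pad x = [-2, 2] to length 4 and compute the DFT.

Original 2-point DFT: [0, -4]
Zero-padded 4-point DFT provides frequency interpolation.

DFT_4([x, 0, ...]) = [0, -2-2i, -4, -2+2i]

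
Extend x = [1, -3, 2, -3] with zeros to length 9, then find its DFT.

Original 4-point DFT: [-3, -1, 9, -1]
Zero-padded 9-point DFT provides frequency interpolation.

DFT_9([x, 0, ...]) = [-3, 0.5492+2.5568i, 0.0997-0.3277i, -1.5000+4.3301i, 6.8512+4.9097i, 6.8512-4.9097i, -1.5000-4.3301i, 0.0997+0.3277i, 0.5492-2.5568i]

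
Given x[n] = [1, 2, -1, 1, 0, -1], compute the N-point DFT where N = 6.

X[k] = Σ(n=0 to 5) x[n] · ω_6^(nk)
where ω_6 = e^(-2πi/6)

Computing each X[k]:
X[0] = 2
X[1] = 1.0000-1.7321i
X[2] = 2.0000-3.4641i
X[3] = -2
X[4] = 2.0000+3.4641i
X[5] = 1.0000+1.7321i

X = [2, 1.0000-1.7321i, 2.0000-3.4641i, -2, 2.0000+3.4641i, 1.0000+1.7321i]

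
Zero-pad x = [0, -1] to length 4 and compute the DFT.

Original 2-point DFT: [-1, 1]
Zero-padded 4-point DFT provides frequency interpolation.

DFT_4([x, 0, ...]) = [-1, 1i, 1, -1i]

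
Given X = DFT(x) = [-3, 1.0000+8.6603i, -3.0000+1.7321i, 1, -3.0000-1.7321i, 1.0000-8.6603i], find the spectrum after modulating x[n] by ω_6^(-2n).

Modulation property: DFT(ω_6^(-2n)·x[n]) = X[(k-2) mod 6], so circularly shift X by 2 positions.

X[k-2] = [-3.0000-1.7321i, 1.0000-8.6603i, -3, 1.0000+8.6603i, -3.0000+1.7321i, 1]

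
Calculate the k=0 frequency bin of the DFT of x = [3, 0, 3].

X[0] = Σ(n=0 to 2) x[n] · ω_3^0 = Σ x[n]
= (3) + (0) + (3)

X[0] = 6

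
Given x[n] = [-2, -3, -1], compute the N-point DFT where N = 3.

X[k] = Σ(n=0 to 2) x[n] · ω_3^(nk)
where ω_3 = e^(-2πi/3)

Computing each X[k]:
X[0] = -6
X[1] = 1.7321i
X[2] = -1.7321i

X = [-6, 1.7321i, -1.7321i]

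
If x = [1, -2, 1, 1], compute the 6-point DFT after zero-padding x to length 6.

Original 4-point DFT: [1, 3i, 3, -3i]
Zero-padded 6-point DFT provides frequency interpolation.

DFT_6([x, 0, ...]) = [1, -1.5000+0.8660i, 2.5000+2.5981i, 3, 2.5000-2.5981i, -1.5000-0.8660i]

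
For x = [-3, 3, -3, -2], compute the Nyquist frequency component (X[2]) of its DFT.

X[2] = Σ(n=0 to 3) x[n] · ω_4^(2n) where ω_4 = e^(-2πi/4)
= (-3)·ω_4^0 + (3)·ω_4^2 + (-3)·ω_4^4 + (-2)·ω_4^6

X[2] = -7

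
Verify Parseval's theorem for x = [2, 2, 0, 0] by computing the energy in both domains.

Time domain:
Σ|x[n]|² = |2|² + |2|² + |0|² + |0|² = 8.0000

Frequency domain:
(1/4)Σ|X[k]|² = (1/4)(|4|² + |2-2i|² + |0|² + |2+2i|²) = (1/4)·32.0000 = 8.0000

Both sides agree, confirming Parseval's theorem.

Σ|x[n]|² = (1/N)Σ|X[k]|² = 8.0000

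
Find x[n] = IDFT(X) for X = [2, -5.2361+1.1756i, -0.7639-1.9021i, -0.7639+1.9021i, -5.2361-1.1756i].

x[n] = (1/5) Σ(k=0 to 4) X[k] · e^(2πikn/5)

Computing each x[n]:
x[0] = -2
x[1] = 0
x[2] = 1
x[3] = 3
x[4] = 0

x = [-2, 0, 1, 3, 0]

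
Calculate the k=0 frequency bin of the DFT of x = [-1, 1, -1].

X[0] = Σ(n=0 to 2) x[n] · ω_3^0 = Σ x[n]
= (-1) + (1) + (-1)

X[0] = -1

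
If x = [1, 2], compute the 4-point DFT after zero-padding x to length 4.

Original 2-point DFT: [3, -1]
Zero-padded 4-point DFT provides frequency interpolation.

DFT_4([x, 0, ...]) = [3, 1-2i, -1, 1+2i]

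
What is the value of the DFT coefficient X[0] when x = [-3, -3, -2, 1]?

X[0] = Σ(n=0 to 3) x[n] · ω_4^0 = Σ x[n]
= (-3) + (-3) + (-2) + (1)

X[0] = -7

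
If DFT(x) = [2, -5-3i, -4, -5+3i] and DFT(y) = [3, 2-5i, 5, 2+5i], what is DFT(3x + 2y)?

By linearity: DFT(3x + 2y) = 3·DFT(x) + 2·DFT(y)
= 3·[2, -5-3i, -4, -5+3i] + 2·[3, 2-5i, 5, 2+5i]

Computing element-wise:
Z[0] = 3·(2) + 2·(3) = 12
Z[1] = 3·(-5-3i) + 2·(2-5i) = -11-19i
Z[2] = 3·(-4) + 2·(5) = -2
Z[3] = 3·(-5+3i) + 2·(2+5i) = -11+19i

DFT(3x + 2y) = 3·X + 2·Y = [12, -11-19i, -2, -11+19i]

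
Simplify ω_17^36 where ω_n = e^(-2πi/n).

Since ω_17^17 = 1, powers reduce modulo 17.
36 mod 17 = 2
So ω_17^36 = ω_17^2 = e^(-2πi·2/17)

ω_17^36 = ω_17^2 = 0.7390-0.6737i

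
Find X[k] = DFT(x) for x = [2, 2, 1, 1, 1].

X[k] = Σ(n=0 to 4) x[n] · ω_5^(nk)
where ω_5 = e^(-2πi/5)

Computing each X[k]:
X[0] = 7
X[1] = 1.3090-0.9511i
X[2] = 0.1910-0.5878i
X[3] = 0.1910+0.5878i
X[4] = 1.3090+0.9511i

X = [7, 1.3090-0.9511i, 0.1910-0.5878i, 0.1910+0.5878i, 1.3090+0.9511i]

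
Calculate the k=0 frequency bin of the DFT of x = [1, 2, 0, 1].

X[0] = Σ(n=0 to 3) x[n] · ω_4^0 = Σ x[n]
= (1) + (2) + (0) + (1)

X[0] = 4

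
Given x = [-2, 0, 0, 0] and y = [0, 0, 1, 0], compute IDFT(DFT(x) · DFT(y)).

(x ⊛ y)[n] = Σ(m=0 to 3) x[m] · y[(n-m) mod 4]

Computing each output sample:
(x ⊛ y)[0] = 0
(x ⊛ y)[1] = 0
(x ⊛ y)[2] = -2
(x ⊛ y)[3] = 0

x ⊛ y = [0, 0, -2, 0]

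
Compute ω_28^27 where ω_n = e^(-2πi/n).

ω_28^27 = e^(-2πi·27/28)
= cos(-2π·27/28) + i·sin(-2π·27/28)
= cos(-54π/28) + i·sin(-54π/28)

ω_28^27 = cos(-54π/28) + i·sin(-54π/28) = 0.9749+0.2225i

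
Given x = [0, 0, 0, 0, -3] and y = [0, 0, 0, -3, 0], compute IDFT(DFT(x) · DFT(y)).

(x ⊛ y)[n] = Σ(m=0 to 4) x[m] · y[(n-m) mod 5]

Computing each output sample:
(x ⊛ y)[0] = 0
(x ⊛ y)[1] = 0
(x ⊛ y)[2] = 9
(x ⊛ y)[3] = 0
(x ⊛ y)[4] = 0

x ⊛ y = [0, 0, 9, 0, 0]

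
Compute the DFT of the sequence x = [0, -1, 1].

X[k] = Σ(n=0 to 2) x[n] · ω_3^(nk)
where ω_3 = e^(-2πi/3)

Computing each X[k]:
X[0] = 0
X[1] = 1.7321i
X[2] = -1.7321i

X = [0, 1.7321i, -1.7321i]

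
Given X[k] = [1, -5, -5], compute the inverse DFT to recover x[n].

x[n] = (1/3) Σ(k=0 to 2) X[k] · e^(2πikn/3)

Computing each x[n]:
x[0] = -3
x[1] = 2
x[2] = 2

x = [-3, 2, 2]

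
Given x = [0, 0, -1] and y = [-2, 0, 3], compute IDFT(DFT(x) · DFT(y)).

(x ⊛ y)[n] = Σ(m=0 to 2) x[m] · y[(n-m) mod 3]

Computing each output sample:
(x ⊛ y)[0] = 0
(x ⊛ y)[1] = -3
(x ⊛ y)[2] = 2

x ⊛ y = [0, -3, 2]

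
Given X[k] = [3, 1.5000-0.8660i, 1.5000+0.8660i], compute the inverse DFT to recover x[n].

x[n] = (1/3) Σ(k=0 to 2) X[k] · e^(2πikn/3)

Computing each x[n]:
x[0] = 2
x[1] = 1
x[2] = 0

x = [2, 1, 0]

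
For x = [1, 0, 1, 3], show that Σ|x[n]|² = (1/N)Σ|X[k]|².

Time domain:
Σ|x[n]|² = |1|² + |0|² + |1|² + |3|² = 11.0000

Frequency domain:
(1/4)Σ|X[k]|² = (1/4)(|5|² + |3i|² + |-1|² + |-3i|²) = (1/4)·44.0000 = 11.0000

Both sides agree, confirming Parseval's theorem.

Σ|x[n]|² = (1/N)Σ|X[k]|² = 11.0000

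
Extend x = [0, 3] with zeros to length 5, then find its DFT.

Original 2-point DFT: [3, -3]
Zero-padded 5-point DFT provides frequency interpolation.

DFT_5([x, 0, ...]) = [3, 0.9271-2.8532i, -2.4271-1.7634i, -2.4271+1.7634i, 0.9271+2.8532i]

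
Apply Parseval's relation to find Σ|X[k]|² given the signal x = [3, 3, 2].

Parseval: Σ|x[n]|² = (1/N)Σ|X[k]|², so Σ|X[k]|² = N·Σ|x[n]|² = 3·22.0000

Σ|X[k]|² = N·Σ|x[n]|² = 3·22.0000 = 66.0000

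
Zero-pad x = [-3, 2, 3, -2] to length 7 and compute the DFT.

Original 4-point DFT: [0, -6-4i, 0, -6+4i]
Zero-padded 7-point DFT provides frequency interpolation.

DFT_7([x, 0, ...]) = [0, -0.6186-3.6207i, -7.3949-2.2119i, -2.4864+3.4276i, -2.4864-3.4276i, -7.3949+2.2119i, -0.6186+3.6207i]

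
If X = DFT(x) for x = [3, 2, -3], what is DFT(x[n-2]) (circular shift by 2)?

Time shift by 2: X_shifted[k] = ω_3^(2k) · X[k]
Shifted x = [2, -3, 3]

DFT(x[n-2]) = [2, 2.0000+5.1962i, 2.0000-5.1962i]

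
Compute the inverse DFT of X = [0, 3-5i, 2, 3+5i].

x[n] = (1/4) Σ(k=0 to 3) X[k] · e^(2πikn/4)

Computing each x[n]:
x[0] = 2
x[1] = 2
x[2] = -1
x[3] = -3

x = [2, 2, -1, -3]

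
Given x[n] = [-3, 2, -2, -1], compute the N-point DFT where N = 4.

X[k] = Σ(n=0 to 3) x[n] · ω_4^(nk)
where ω_4 = e^(-2πi/4)

Computing each X[k]:
X[0] = -4
X[1] = -1-3i
X[2] = -6
X[3] = -1+3i

X = [-4, -1-3i, -6, -1+3i]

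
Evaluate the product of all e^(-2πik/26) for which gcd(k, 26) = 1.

The primitive 26th roots of unity are ω_26^k for k coprime to 26: k ∈ {1, 3, 5, 7, 9, 11, 15, 17, 19, 21, 23, 25}
Their product equals the constant term of the cyclotomic polynomial Φ_26(x) up to sign.
For n ≥ 3, the product of all primitive nth roots of unity is 1. (For n=1 it is 1; for n=2 it is -1.)

1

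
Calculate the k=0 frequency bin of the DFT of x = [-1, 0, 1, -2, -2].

X[0] = Σ(n=0 to 4) x[n] · ω_5^0 = Σ x[n]
= (-1) + (0) + (1) + (-2) + (-2)

X[0] = -4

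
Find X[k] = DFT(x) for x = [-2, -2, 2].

X[k] = Σ(n=0 to 2) x[n] · ω_3^(nk)
where ω_3 = e^(-2πi/3)

Computing each X[k]:
X[0] = -2
X[1] = -2.0000+3.4641i
X[2] = -2.0000-3.4641i

X = [-2, -2.0000+3.4641i, -2.0000-3.4641i]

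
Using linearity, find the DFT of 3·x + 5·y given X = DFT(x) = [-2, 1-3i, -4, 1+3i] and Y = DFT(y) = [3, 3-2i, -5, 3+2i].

By linearity: DFT(3x + 5y) = 3·DFT(x) + 5·DFT(y)
= 3·[-2, 1-3i, -4, 1+3i] + 5·[3, 3-2i, -5, 3+2i]

Computing element-wise:
Z[0] = 3·(-2) + 5·(3) = 9
Z[1] = 3·(1-3i) + 5·(3-2i) = 18-19i
Z[2] = 3·(-4) + 5·(-5) = -37
Z[3] = 3·(1+3i) + 5·(3+2i) = 18+19i

DFT(3x + 5y) = 3·X + 5·Y = [9, 18-19i, -37, 18+19i]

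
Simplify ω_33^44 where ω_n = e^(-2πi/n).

Since ω_33^33 = 1, powers reduce modulo 33.
44 mod 33 = 11
So ω_33^44 = ω_33^11 = e^(-2πi·11/33)

ω_33^44 = ω_33^11 = -0.5000-0.8660i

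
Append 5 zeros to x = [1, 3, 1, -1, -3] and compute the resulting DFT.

Original 5-point DFT: [1, 1.0000-6.8819i, 1.0000-1.6246i, 1.0000+1.6246i, 1.0000+6.8819i]
Zero-padded 10-point DFT provides frequency interpolation.

DFT_10([x, 0, ...]) = [1, 6.4721, 1.0000-6.8819i, -2.4721, 1.0000-1.6246i, -3, 1.0000+1.6246i, -2.4721, 1.0000+6.8819i, 6.4721]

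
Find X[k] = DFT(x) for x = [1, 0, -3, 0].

X[k] = Σ(n=0 to 3) x[n] · ω_4^(nk)
where ω_4 = e^(-2πi/4)

Computing each X[k]:
X[0] = -2
X[1] = 4
X[2] = -2
X[3] = 4

X = [-2, 4, -2, 4]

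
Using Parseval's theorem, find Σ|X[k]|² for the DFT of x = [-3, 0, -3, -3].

Parseval: Σ|x[n]|² = (1/N)Σ|X[k]|², so Σ|X[k]|² = N·Σ|x[n]|² = 4·27.0000

Σ|X[k]|² = N·Σ|x[n]|² = 4·27.0000 = 108.0000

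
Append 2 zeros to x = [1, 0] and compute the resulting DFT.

Original 2-point DFT: [1, 1]
Zero-padded 4-point DFT provides frequency interpolation.

DFT_4([x, 0, ...]) = [1, 1, 1, 1]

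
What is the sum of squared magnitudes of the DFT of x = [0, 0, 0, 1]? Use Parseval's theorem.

Parseval: Σ|x[n]|² = (1/N)Σ|X[k]|², so Σ|X[k]|² = N·Σ|x[n]|² = 4·1.0000

Σ|X[k]|² = N·Σ|x[n]|² = 4·1.0000 = 4.0000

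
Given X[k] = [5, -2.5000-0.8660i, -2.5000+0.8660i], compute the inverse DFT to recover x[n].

x[n] = (1/3) Σ(k=0 to 2) X[k] · e^(2πikn/3)

Computing each x[n]:
x[0] = 0
x[1] = 3
x[2] = 2

x = [0, 3, 2]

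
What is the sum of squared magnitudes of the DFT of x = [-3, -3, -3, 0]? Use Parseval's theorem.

Parseval: Σ|x[n]|² = (1/N)Σ|X[k]|², so Σ|X[k]|² = N·Σ|x[n]|² = 4·27.0000

Σ|X[k]|² = N·Σ|x[n]|² = 4·27.0000 = 108.0000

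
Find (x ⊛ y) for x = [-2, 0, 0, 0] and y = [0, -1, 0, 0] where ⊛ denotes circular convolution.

(x ⊛ y)[n] = Σ(m=0 to 3) x[m] · y[(n-m) mod 4]

Computing each output sample:
(x ⊛ y)[0] = 0
(x ⊛ y)[1] = 2
(x ⊛ y)[2] = 0
(x ⊛ y)[3] = 0

x ⊛ y = [0, 2, 0, 0]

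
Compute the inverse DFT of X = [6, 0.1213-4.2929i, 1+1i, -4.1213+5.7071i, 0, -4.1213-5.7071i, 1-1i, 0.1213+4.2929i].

x[n] = (1/8) Σ(k=0 to 7) X[k] · e^(2πikn/8)

Computing each x[n]:
x[0] = 0
x[1] = 1
x[2] = 3
x[3] = 0
x[4] = 2
x[5] = 0
x[6] = -2
x[7] = 2

x = [0, 1, 3, 0, 2, 0, -2, 2]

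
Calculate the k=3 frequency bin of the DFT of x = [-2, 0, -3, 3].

X[3] = Σ(n=0 to 3) x[n] · ω_4^(3n) where ω_4 = e^(-2πi/4)
= (-2)·ω_4^0 + (0)·ω_4^3 + (-3)·ω_4^6 + (3)·ω_4^9

X[3] = 1-3i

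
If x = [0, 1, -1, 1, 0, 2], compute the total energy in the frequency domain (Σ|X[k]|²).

Parseval: Σ|x[n]|² = (1/N)Σ|X[k]|², so Σ|X[k]|² = N·Σ|x[n]|² = 6·7.0000

Σ|X[k]|² = N·Σ|x[n]|² = 6·7.0000 = 42.0000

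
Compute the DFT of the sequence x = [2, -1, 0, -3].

X[k] = Σ(n=0 to 3) x[n] · ω_4^(nk)
where ω_4 = e^(-2πi/4)

Computing each X[k]:
X[0] = -2
X[1] = 2-2i
X[2] = 6
X[3] = 2+2i

X = [-2, 2-2i, 6, 2+2i]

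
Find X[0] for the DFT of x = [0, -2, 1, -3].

X[0] = Σ(n=0 to 3) x[n] · ω_4^0 = Σ x[n]
= (0) + (-2) + (1) + (-3)

X[0] = -4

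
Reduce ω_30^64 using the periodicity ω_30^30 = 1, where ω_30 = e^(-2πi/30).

Since ω_30^30 = 1, powers reduce modulo 30.
64 mod 30 = 4
So ω_30^64 = ω_30^4 = e^(-2πi·4/30)

ω_30^64 = ω_30^4 = 0.6691-0.7431i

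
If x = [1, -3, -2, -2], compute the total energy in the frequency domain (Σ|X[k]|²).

Parseval: Σ|x[n]|² = (1/N)Σ|X[k]|², so Σ|X[k]|² = N·Σ|x[n]|² = 4·18.0000

Σ|X[k]|² = N·Σ|x[n]|² = 4·18.0000 = 72.0000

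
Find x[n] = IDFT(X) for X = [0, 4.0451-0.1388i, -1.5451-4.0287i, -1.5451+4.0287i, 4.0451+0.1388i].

x[n] = (1/5) Σ(k=0 to 4) X[k] · e^(2πikn/5)

Computing each x[n]:
x[0] = 1
x[1] = 2
x[2] = -3
x[3] = 0
x[4] = 0

x = [1, 2, -3, 0, 0]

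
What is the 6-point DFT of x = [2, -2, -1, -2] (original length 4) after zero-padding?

Original 4-point DFT: [-3, 3, 5, 3]
Zero-padded 6-point DFT provides frequency interpolation.

DFT_6([x, 0, ...]) = [-3, 3.5000+2.5981i, 1.5000+0.8660i, 5, 1.5000-0.8660i, 3.5000-2.5981i]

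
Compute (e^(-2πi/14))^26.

Since ω_14^14 = 1, powers reduce modulo 14.
26 mod 14 = 12
So ω_14^26 = ω_14^12 = e^(-2πi·12/14)

ω_14^26 = ω_14^12 = 0.6235+0.7818i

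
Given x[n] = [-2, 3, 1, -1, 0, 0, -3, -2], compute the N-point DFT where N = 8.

X[k] = Σ(n=0 to 7) x[n] · ω_8^(nk)
where ω_8 = e^(-2πi/8)

Computing each X[k]:
X[0] = -4
X[1] = -0.5858-6.8284i
X[2] = -6i
X[3] = -3.4142+1.1716i
X[4] = -4
X[5] = -3.4142-1.1716i
X[6] = 6i
X[7] = -0.5858+6.8284i

X = [-4, -0.5858-6.8284i, -6i, -3.4142+1.1716i, -4, -3.4142-1.1716i, 6i, -0.5858+6.8284i]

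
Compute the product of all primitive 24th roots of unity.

The primitive 24th roots of unity are ω_24^k for k coprime to 24: k ∈ {1, 5, 7, 11, 13, 17, 19, 23}
Their product equals the constant term of the cyclotomic polynomial Φ_24(x) up to sign.
For n ≥ 3, the product of all primitive nth roots of unity is 1. (For n=1 it is 1; for n=2 it is -1.)

1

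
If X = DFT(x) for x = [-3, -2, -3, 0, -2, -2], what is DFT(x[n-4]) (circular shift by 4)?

Time shift by 4: X_shifted[k] = ω_6^(4k) · X[k]
Shifted x = [-3, 0, -2, -2, -3, -2]

DFT(x[n-4]) = [-12, 0.5000-2.5981i, -1.5000-0.8660i, -4, -1.5000+0.8660i, 0.5000+2.5981i]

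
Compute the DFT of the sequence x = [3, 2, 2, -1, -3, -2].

X[k] = Σ(n=0 to 5) x[n] · ω_6^(nk)
where ω_6 = e^(-2πi/6)

Computing each X[k]:
X[0] = 1
X[1] = 4.5000-7.7942i
X[2] = 2.5000+0.8660i
X[3] = 3
X[4] = 2.5000-0.8660i
X[5] = 4.5000+7.7942i

X = [1, 4.5000-7.7942i, 2.5000+0.8660i, 3, 2.5000-0.8660i, 4.5000+7.7942i]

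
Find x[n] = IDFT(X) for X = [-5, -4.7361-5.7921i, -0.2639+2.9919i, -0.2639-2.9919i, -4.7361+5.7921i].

x[n] = (1/5) Σ(k=0 to 4) X[k] · e^(2πikn/5)

Computing each x[n]:
x[0] = -3
x[1] = 0
x[2] = 3
x[3] = -2
x[4] = -3

x = [-3, 0, 3, -2, -3]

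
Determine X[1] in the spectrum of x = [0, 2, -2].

X[1] = Σ(n=0 to 2) x[n] · ω_3^(1n) where ω_3 = e^(-2πi/3)
= (0)·ω_3^0 + (2)·ω_3^1 + (-2)·ω_3^2

X[1] = -3.4641i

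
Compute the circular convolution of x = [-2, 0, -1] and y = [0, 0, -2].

(x ⊛ y)[n] = Σ(m=0 to 2) x[m] · y[(n-m) mod 3]

Computing each output sample:
(x ⊛ y)[0] = 0
(x ⊛ y)[1] = 2
(x ⊛ y)[2] = 4

x ⊛ y = [0, 2, 4]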